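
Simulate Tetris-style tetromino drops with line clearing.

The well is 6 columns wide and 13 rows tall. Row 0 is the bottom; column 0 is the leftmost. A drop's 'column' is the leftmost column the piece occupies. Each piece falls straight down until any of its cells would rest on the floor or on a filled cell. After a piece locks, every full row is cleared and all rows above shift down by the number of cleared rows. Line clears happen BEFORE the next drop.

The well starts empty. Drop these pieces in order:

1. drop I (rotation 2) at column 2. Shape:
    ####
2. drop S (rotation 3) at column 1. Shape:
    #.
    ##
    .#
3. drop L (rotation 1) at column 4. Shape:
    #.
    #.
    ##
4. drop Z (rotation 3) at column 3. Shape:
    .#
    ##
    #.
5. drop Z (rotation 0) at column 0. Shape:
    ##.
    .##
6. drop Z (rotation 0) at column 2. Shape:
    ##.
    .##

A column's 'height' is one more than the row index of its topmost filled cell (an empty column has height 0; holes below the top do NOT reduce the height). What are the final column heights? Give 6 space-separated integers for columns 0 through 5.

Answer: 6 6 8 8 7 2

Derivation:
Drop 1: I rot2 at col 2 lands with bottom-row=0; cleared 0 line(s) (total 0); column heights now [0 0 1 1 1 1], max=1
Drop 2: S rot3 at col 1 lands with bottom-row=1; cleared 0 line(s) (total 0); column heights now [0 4 3 1 1 1], max=4
Drop 3: L rot1 at col 4 lands with bottom-row=1; cleared 0 line(s) (total 0); column heights now [0 4 3 1 4 2], max=4
Drop 4: Z rot3 at col 3 lands with bottom-row=3; cleared 0 line(s) (total 0); column heights now [0 4 3 5 6 2], max=6
Drop 5: Z rot0 at col 0 lands with bottom-row=4; cleared 0 line(s) (total 0); column heights now [6 6 5 5 6 2], max=6
Drop 6: Z rot0 at col 2 lands with bottom-row=6; cleared 0 line(s) (total 0); column heights now [6 6 8 8 7 2], max=8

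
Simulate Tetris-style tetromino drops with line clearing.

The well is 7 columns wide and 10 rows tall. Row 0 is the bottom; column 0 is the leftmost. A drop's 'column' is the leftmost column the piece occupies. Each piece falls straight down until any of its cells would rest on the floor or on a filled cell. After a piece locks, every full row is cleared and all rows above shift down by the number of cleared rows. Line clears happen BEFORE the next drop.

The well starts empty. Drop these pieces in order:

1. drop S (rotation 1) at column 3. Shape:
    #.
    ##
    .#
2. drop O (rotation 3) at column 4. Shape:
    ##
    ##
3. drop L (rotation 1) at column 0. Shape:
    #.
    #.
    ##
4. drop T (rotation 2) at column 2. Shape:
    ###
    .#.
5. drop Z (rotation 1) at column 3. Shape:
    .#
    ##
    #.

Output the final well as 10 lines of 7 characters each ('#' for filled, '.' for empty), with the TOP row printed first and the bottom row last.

Answer: .......
.......
....#..
...##..
...#...
..###..
...###.
#..###.
#..##..
##..#..

Derivation:
Drop 1: S rot1 at col 3 lands with bottom-row=0; cleared 0 line(s) (total 0); column heights now [0 0 0 3 2 0 0], max=3
Drop 2: O rot3 at col 4 lands with bottom-row=2; cleared 0 line(s) (total 0); column heights now [0 0 0 3 4 4 0], max=4
Drop 3: L rot1 at col 0 lands with bottom-row=0; cleared 0 line(s) (total 0); column heights now [3 1 0 3 4 4 0], max=4
Drop 4: T rot2 at col 2 lands with bottom-row=3; cleared 0 line(s) (total 0); column heights now [3 1 5 5 5 4 0], max=5
Drop 5: Z rot1 at col 3 lands with bottom-row=5; cleared 0 line(s) (total 0); column heights now [3 1 5 7 8 4 0], max=8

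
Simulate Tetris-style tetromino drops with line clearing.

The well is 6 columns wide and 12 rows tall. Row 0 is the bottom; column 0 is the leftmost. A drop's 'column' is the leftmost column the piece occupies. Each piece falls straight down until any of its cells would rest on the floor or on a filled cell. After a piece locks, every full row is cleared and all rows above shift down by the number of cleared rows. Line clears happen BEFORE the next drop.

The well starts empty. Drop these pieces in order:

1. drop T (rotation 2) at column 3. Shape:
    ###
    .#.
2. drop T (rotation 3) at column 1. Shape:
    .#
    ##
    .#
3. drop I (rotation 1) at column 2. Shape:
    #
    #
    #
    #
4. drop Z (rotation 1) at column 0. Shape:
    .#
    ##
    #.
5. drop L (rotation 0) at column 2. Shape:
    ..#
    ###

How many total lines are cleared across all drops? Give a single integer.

Drop 1: T rot2 at col 3 lands with bottom-row=0; cleared 0 line(s) (total 0); column heights now [0 0 0 2 2 2], max=2
Drop 2: T rot3 at col 1 lands with bottom-row=0; cleared 0 line(s) (total 0); column heights now [0 2 3 2 2 2], max=3
Drop 3: I rot1 at col 2 lands with bottom-row=3; cleared 0 line(s) (total 0); column heights now [0 2 7 2 2 2], max=7
Drop 4: Z rot1 at col 0 lands with bottom-row=1; cleared 1 line(s) (total 1); column heights now [2 3 6 0 1 0], max=6
Drop 5: L rot0 at col 2 lands with bottom-row=6; cleared 0 line(s) (total 1); column heights now [2 3 7 7 8 0], max=8

Answer: 1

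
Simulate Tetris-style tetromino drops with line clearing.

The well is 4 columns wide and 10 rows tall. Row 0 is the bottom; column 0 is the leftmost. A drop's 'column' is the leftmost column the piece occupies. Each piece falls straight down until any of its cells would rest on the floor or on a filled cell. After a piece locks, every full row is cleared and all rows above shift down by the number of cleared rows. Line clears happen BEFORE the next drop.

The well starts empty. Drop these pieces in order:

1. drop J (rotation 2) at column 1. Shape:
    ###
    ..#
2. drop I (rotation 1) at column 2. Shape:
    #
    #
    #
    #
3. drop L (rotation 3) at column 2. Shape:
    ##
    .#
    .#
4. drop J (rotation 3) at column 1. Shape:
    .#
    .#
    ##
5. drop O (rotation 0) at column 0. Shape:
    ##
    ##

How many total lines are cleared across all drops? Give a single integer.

Answer: 0

Derivation:
Drop 1: J rot2 at col 1 lands with bottom-row=0; cleared 0 line(s) (total 0); column heights now [0 2 2 2], max=2
Drop 2: I rot1 at col 2 lands with bottom-row=2; cleared 0 line(s) (total 0); column heights now [0 2 6 2], max=6
Drop 3: L rot3 at col 2 lands with bottom-row=4; cleared 0 line(s) (total 0); column heights now [0 2 7 7], max=7
Drop 4: J rot3 at col 1 lands with bottom-row=7; cleared 0 line(s) (total 0); column heights now [0 8 10 7], max=10
Drop 5: O rot0 at col 0 lands with bottom-row=8; cleared 0 line(s) (total 0); column heights now [10 10 10 7], max=10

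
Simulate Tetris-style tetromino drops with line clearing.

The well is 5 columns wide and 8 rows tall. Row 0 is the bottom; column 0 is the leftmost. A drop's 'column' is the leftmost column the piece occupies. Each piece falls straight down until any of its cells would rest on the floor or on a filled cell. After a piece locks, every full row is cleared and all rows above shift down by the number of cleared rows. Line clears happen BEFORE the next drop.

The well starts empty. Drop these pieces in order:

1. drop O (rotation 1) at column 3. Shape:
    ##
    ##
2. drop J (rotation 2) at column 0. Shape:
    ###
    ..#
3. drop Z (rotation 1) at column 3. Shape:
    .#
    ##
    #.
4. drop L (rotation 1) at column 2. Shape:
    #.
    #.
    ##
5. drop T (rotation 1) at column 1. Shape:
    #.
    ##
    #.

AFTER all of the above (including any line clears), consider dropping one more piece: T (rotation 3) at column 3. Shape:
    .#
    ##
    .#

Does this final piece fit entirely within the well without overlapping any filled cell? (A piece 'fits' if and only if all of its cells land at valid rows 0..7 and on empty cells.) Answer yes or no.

Answer: yes

Derivation:
Drop 1: O rot1 at col 3 lands with bottom-row=0; cleared 0 line(s) (total 0); column heights now [0 0 0 2 2], max=2
Drop 2: J rot2 at col 0 lands with bottom-row=0; cleared 1 line(s) (total 1); column heights now [0 0 1 1 1], max=1
Drop 3: Z rot1 at col 3 lands with bottom-row=1; cleared 0 line(s) (total 1); column heights now [0 0 1 3 4], max=4
Drop 4: L rot1 at col 2 lands with bottom-row=3; cleared 0 line(s) (total 1); column heights now [0 0 6 4 4], max=6
Drop 5: T rot1 at col 1 lands with bottom-row=5; cleared 0 line(s) (total 1); column heights now [0 8 7 4 4], max=8
Test piece T rot3 at col 3 (width 2): heights before test = [0 8 7 4 4]; fits = True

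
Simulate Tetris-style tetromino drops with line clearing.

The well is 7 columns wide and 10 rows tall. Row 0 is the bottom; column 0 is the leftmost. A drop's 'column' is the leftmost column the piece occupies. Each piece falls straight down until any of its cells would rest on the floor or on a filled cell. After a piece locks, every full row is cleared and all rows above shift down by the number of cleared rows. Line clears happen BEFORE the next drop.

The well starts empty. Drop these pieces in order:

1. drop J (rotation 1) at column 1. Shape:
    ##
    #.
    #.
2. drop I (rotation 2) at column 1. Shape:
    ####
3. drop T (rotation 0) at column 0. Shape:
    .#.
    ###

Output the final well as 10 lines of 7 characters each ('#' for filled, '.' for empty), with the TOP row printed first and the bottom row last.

Drop 1: J rot1 at col 1 lands with bottom-row=0; cleared 0 line(s) (total 0); column heights now [0 3 3 0 0 0 0], max=3
Drop 2: I rot2 at col 1 lands with bottom-row=3; cleared 0 line(s) (total 0); column heights now [0 4 4 4 4 0 0], max=4
Drop 3: T rot0 at col 0 lands with bottom-row=4; cleared 0 line(s) (total 0); column heights now [5 6 5 4 4 0 0], max=6

Answer: .......
.......
.......
.......
.#.....
###....
.####..
.##....
.#.....
.#.....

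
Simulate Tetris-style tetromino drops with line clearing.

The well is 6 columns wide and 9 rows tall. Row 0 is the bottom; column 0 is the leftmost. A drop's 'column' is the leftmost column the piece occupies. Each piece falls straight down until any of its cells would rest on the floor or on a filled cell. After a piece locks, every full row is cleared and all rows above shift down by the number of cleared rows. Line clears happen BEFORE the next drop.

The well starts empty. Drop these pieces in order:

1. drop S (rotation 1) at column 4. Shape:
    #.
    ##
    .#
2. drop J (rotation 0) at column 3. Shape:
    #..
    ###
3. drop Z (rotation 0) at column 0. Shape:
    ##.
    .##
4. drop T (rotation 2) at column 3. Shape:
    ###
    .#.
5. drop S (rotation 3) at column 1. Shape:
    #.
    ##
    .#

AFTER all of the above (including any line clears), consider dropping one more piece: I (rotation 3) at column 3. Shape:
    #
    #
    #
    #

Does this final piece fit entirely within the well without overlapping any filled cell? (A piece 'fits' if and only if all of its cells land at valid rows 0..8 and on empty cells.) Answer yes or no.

Drop 1: S rot1 at col 4 lands with bottom-row=0; cleared 0 line(s) (total 0); column heights now [0 0 0 0 3 2], max=3
Drop 2: J rot0 at col 3 lands with bottom-row=3; cleared 0 line(s) (total 0); column heights now [0 0 0 5 4 4], max=5
Drop 3: Z rot0 at col 0 lands with bottom-row=0; cleared 0 line(s) (total 0); column heights now [2 2 1 5 4 4], max=5
Drop 4: T rot2 at col 3 lands with bottom-row=4; cleared 0 line(s) (total 0); column heights now [2 2 1 6 6 6], max=6
Drop 5: S rot3 at col 1 lands with bottom-row=1; cleared 0 line(s) (total 0); column heights now [2 4 3 6 6 6], max=6
Test piece I rot3 at col 3 (width 1): heights before test = [2 4 3 6 6 6]; fits = False

Answer: no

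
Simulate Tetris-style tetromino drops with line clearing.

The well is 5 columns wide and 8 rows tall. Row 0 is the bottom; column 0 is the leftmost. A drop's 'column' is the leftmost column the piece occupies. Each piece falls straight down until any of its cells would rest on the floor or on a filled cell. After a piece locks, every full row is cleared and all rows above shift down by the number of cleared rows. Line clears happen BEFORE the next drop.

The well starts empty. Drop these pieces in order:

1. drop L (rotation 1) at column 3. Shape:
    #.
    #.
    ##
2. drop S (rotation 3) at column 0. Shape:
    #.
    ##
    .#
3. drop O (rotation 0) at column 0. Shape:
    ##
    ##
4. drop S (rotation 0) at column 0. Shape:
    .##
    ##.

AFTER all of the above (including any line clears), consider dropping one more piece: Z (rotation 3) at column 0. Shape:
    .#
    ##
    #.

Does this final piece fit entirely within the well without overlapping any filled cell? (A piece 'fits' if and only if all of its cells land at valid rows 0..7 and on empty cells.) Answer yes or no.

Answer: no

Derivation:
Drop 1: L rot1 at col 3 lands with bottom-row=0; cleared 0 line(s) (total 0); column heights now [0 0 0 3 1], max=3
Drop 2: S rot3 at col 0 lands with bottom-row=0; cleared 0 line(s) (total 0); column heights now [3 2 0 3 1], max=3
Drop 3: O rot0 at col 0 lands with bottom-row=3; cleared 0 line(s) (total 0); column heights now [5 5 0 3 1], max=5
Drop 4: S rot0 at col 0 lands with bottom-row=5; cleared 0 line(s) (total 0); column heights now [6 7 7 3 1], max=7
Test piece Z rot3 at col 0 (width 2): heights before test = [6 7 7 3 1]; fits = False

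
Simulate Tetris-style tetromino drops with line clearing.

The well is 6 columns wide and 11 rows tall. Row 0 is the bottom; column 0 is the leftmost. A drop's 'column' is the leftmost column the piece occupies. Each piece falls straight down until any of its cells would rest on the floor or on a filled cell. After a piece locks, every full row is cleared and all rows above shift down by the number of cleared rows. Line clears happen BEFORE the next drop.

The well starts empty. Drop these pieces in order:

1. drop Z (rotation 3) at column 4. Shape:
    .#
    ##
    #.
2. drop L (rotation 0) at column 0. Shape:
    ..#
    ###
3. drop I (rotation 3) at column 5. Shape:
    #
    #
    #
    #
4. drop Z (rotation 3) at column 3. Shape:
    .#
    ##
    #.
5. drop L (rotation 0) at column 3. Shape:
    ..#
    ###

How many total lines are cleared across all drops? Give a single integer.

Answer: 0

Derivation:
Drop 1: Z rot3 at col 4 lands with bottom-row=0; cleared 0 line(s) (total 0); column heights now [0 0 0 0 2 3], max=3
Drop 2: L rot0 at col 0 lands with bottom-row=0; cleared 0 line(s) (total 0); column heights now [1 1 2 0 2 3], max=3
Drop 3: I rot3 at col 5 lands with bottom-row=3; cleared 0 line(s) (total 0); column heights now [1 1 2 0 2 7], max=7
Drop 4: Z rot3 at col 3 lands with bottom-row=1; cleared 0 line(s) (total 0); column heights now [1 1 2 3 4 7], max=7
Drop 5: L rot0 at col 3 lands with bottom-row=7; cleared 0 line(s) (total 0); column heights now [1 1 2 8 8 9], max=9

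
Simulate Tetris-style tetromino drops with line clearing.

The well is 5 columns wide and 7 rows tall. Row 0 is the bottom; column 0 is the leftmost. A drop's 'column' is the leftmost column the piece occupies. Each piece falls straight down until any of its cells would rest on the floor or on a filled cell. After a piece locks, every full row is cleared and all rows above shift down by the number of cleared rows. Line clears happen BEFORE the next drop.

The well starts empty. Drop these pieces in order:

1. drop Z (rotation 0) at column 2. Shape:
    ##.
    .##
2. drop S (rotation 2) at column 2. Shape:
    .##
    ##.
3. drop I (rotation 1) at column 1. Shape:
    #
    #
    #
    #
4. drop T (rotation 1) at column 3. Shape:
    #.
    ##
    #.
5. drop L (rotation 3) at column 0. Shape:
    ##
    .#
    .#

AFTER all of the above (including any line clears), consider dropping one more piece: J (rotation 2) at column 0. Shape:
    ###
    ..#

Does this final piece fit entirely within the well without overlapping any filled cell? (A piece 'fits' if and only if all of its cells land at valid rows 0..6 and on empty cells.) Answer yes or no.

Drop 1: Z rot0 at col 2 lands with bottom-row=0; cleared 0 line(s) (total 0); column heights now [0 0 2 2 1], max=2
Drop 2: S rot2 at col 2 lands with bottom-row=2; cleared 0 line(s) (total 0); column heights now [0 0 3 4 4], max=4
Drop 3: I rot1 at col 1 lands with bottom-row=0; cleared 0 line(s) (total 0); column heights now [0 4 3 4 4], max=4
Drop 4: T rot1 at col 3 lands with bottom-row=4; cleared 0 line(s) (total 0); column heights now [0 4 3 7 6], max=7
Drop 5: L rot3 at col 0 lands with bottom-row=4; cleared 0 line(s) (total 0); column heights now [7 7 3 7 6], max=7
Test piece J rot2 at col 0 (width 3): heights before test = [7 7 3 7 6]; fits = False

Answer: no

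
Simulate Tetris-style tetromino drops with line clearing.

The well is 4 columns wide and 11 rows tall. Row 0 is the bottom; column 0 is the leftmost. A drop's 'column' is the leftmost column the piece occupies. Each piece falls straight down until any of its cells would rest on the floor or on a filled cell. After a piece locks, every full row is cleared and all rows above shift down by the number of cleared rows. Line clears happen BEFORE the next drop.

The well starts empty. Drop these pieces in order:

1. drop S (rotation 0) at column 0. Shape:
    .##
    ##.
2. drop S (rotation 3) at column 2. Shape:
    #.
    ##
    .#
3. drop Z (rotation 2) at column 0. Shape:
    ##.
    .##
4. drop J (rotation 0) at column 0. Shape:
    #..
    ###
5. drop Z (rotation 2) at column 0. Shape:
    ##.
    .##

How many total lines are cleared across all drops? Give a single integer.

Drop 1: S rot0 at col 0 lands with bottom-row=0; cleared 0 line(s) (total 0); column heights now [1 2 2 0], max=2
Drop 2: S rot3 at col 2 lands with bottom-row=1; cleared 0 line(s) (total 0); column heights now [1 2 4 3], max=4
Drop 3: Z rot2 at col 0 lands with bottom-row=4; cleared 0 line(s) (total 0); column heights now [6 6 5 3], max=6
Drop 4: J rot0 at col 0 lands with bottom-row=6; cleared 0 line(s) (total 0); column heights now [8 7 7 3], max=8
Drop 5: Z rot2 at col 0 lands with bottom-row=7; cleared 0 line(s) (total 0); column heights now [9 9 8 3], max=9

Answer: 0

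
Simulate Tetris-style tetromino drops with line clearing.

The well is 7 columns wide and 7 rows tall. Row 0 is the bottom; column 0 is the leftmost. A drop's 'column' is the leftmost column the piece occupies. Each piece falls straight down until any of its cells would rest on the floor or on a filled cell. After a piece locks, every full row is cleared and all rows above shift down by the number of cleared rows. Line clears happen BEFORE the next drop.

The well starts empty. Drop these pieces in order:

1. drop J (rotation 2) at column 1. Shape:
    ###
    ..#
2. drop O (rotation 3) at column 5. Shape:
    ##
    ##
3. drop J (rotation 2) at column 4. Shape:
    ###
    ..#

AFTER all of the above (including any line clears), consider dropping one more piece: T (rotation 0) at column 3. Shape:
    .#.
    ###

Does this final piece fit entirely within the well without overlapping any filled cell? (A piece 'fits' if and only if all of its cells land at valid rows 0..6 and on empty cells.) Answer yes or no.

Answer: yes

Derivation:
Drop 1: J rot2 at col 1 lands with bottom-row=0; cleared 0 line(s) (total 0); column heights now [0 2 2 2 0 0 0], max=2
Drop 2: O rot3 at col 5 lands with bottom-row=0; cleared 0 line(s) (total 0); column heights now [0 2 2 2 0 2 2], max=2
Drop 3: J rot2 at col 4 lands with bottom-row=2; cleared 0 line(s) (total 0); column heights now [0 2 2 2 4 4 4], max=4
Test piece T rot0 at col 3 (width 3): heights before test = [0 2 2 2 4 4 4]; fits = True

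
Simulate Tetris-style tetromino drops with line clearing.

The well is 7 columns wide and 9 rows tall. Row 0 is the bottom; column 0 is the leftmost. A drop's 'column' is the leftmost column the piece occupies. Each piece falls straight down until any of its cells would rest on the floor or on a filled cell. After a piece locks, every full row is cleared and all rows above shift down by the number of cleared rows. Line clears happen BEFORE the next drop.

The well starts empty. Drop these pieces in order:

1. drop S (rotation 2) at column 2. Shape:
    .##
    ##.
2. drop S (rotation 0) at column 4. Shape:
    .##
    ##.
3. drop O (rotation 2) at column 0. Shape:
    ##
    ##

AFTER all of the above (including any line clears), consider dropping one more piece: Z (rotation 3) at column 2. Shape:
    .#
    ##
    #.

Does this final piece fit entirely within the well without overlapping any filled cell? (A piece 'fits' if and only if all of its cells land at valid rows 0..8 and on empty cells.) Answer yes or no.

Drop 1: S rot2 at col 2 lands with bottom-row=0; cleared 0 line(s) (total 0); column heights now [0 0 1 2 2 0 0], max=2
Drop 2: S rot0 at col 4 lands with bottom-row=2; cleared 0 line(s) (total 0); column heights now [0 0 1 2 3 4 4], max=4
Drop 3: O rot2 at col 0 lands with bottom-row=0; cleared 0 line(s) (total 0); column heights now [2 2 1 2 3 4 4], max=4
Test piece Z rot3 at col 2 (width 2): heights before test = [2 2 1 2 3 4 4]; fits = True

Answer: yes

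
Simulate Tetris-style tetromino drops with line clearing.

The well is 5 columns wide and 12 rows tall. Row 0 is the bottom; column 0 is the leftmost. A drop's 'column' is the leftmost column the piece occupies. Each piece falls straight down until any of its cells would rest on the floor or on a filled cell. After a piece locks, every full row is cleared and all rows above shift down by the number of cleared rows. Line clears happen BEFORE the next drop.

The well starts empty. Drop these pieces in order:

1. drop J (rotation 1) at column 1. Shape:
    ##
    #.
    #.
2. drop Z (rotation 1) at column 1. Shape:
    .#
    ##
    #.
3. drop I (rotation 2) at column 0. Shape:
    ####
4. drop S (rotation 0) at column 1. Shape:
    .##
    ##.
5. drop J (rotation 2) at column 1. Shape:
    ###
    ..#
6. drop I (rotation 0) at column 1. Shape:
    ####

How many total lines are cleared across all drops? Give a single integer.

Answer: 0

Derivation:
Drop 1: J rot1 at col 1 lands with bottom-row=0; cleared 0 line(s) (total 0); column heights now [0 3 3 0 0], max=3
Drop 2: Z rot1 at col 1 lands with bottom-row=3; cleared 0 line(s) (total 0); column heights now [0 5 6 0 0], max=6
Drop 3: I rot2 at col 0 lands with bottom-row=6; cleared 0 line(s) (total 0); column heights now [7 7 7 7 0], max=7
Drop 4: S rot0 at col 1 lands with bottom-row=7; cleared 0 line(s) (total 0); column heights now [7 8 9 9 0], max=9
Drop 5: J rot2 at col 1 lands with bottom-row=9; cleared 0 line(s) (total 0); column heights now [7 11 11 11 0], max=11
Drop 6: I rot0 at col 1 lands with bottom-row=11; cleared 0 line(s) (total 0); column heights now [7 12 12 12 12], max=12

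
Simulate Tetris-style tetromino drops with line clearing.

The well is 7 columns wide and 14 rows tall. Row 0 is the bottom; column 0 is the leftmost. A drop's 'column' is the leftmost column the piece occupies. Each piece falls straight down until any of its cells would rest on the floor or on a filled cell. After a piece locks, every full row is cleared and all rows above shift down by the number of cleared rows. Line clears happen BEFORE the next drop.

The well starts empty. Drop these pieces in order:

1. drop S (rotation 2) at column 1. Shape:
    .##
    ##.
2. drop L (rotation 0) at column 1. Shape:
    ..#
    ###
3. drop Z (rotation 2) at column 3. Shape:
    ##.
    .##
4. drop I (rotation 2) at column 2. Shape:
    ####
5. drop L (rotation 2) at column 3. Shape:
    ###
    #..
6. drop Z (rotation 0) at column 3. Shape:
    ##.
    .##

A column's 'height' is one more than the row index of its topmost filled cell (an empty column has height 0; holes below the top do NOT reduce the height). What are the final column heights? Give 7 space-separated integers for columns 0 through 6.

Answer: 0 3 6 10 10 9 0

Derivation:
Drop 1: S rot2 at col 1 lands with bottom-row=0; cleared 0 line(s) (total 0); column heights now [0 1 2 2 0 0 0], max=2
Drop 2: L rot0 at col 1 lands with bottom-row=2; cleared 0 line(s) (total 0); column heights now [0 3 3 4 0 0 0], max=4
Drop 3: Z rot2 at col 3 lands with bottom-row=3; cleared 0 line(s) (total 0); column heights now [0 3 3 5 5 4 0], max=5
Drop 4: I rot2 at col 2 lands with bottom-row=5; cleared 0 line(s) (total 0); column heights now [0 3 6 6 6 6 0], max=6
Drop 5: L rot2 at col 3 lands with bottom-row=6; cleared 0 line(s) (total 0); column heights now [0 3 6 8 8 8 0], max=8
Drop 6: Z rot0 at col 3 lands with bottom-row=8; cleared 0 line(s) (total 0); column heights now [0 3 6 10 10 9 0], max=10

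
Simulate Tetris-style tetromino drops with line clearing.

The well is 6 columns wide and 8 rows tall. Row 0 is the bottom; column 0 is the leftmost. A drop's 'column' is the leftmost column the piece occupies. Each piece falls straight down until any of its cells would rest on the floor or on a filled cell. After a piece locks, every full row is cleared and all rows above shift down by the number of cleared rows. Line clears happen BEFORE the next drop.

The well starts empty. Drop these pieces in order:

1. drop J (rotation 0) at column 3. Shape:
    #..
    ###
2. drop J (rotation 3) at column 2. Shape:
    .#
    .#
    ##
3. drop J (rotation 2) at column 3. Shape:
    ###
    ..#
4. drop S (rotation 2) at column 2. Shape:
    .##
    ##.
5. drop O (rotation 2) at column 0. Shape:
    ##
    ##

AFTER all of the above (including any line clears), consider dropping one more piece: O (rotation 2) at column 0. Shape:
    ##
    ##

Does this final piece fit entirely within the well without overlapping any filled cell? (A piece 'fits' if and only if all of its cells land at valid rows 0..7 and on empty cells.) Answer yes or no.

Drop 1: J rot0 at col 3 lands with bottom-row=0; cleared 0 line(s) (total 0); column heights now [0 0 0 2 1 1], max=2
Drop 2: J rot3 at col 2 lands with bottom-row=2; cleared 0 line(s) (total 0); column heights now [0 0 3 5 1 1], max=5
Drop 3: J rot2 at col 3 lands with bottom-row=4; cleared 0 line(s) (total 0); column heights now [0 0 3 6 6 6], max=6
Drop 4: S rot2 at col 2 lands with bottom-row=6; cleared 0 line(s) (total 0); column heights now [0 0 7 8 8 6], max=8
Drop 5: O rot2 at col 0 lands with bottom-row=0; cleared 0 line(s) (total 0); column heights now [2 2 7 8 8 6], max=8
Test piece O rot2 at col 0 (width 2): heights before test = [2 2 7 8 8 6]; fits = True

Answer: yes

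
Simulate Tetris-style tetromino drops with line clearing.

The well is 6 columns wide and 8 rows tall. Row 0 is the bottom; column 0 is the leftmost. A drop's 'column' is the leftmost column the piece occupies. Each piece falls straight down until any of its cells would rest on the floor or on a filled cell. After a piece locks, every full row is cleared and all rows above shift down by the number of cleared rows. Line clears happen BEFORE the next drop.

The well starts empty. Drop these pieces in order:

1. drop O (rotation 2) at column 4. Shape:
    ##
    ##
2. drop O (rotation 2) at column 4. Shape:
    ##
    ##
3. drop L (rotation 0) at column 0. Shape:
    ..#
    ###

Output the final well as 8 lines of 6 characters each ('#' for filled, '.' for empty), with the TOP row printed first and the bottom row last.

Drop 1: O rot2 at col 4 lands with bottom-row=0; cleared 0 line(s) (total 0); column heights now [0 0 0 0 2 2], max=2
Drop 2: O rot2 at col 4 lands with bottom-row=2; cleared 0 line(s) (total 0); column heights now [0 0 0 0 4 4], max=4
Drop 3: L rot0 at col 0 lands with bottom-row=0; cleared 0 line(s) (total 0); column heights now [1 1 2 0 4 4], max=4

Answer: ......
......
......
......
....##
....##
..#.##
###.##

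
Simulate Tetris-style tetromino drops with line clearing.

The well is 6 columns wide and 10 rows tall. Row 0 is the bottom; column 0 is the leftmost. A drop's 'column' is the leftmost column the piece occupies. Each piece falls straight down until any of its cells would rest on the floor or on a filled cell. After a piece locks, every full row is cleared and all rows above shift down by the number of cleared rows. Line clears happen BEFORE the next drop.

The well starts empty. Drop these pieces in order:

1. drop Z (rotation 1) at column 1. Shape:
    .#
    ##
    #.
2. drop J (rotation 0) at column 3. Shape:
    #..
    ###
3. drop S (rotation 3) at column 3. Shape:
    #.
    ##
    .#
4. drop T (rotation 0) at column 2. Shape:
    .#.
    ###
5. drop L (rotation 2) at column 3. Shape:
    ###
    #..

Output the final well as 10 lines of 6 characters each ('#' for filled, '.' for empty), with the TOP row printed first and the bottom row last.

Answer: ......
......
...###
...#..
...#..
..###.
...#..
..###.
.####.
.#.###

Derivation:
Drop 1: Z rot1 at col 1 lands with bottom-row=0; cleared 0 line(s) (total 0); column heights now [0 2 3 0 0 0], max=3
Drop 2: J rot0 at col 3 lands with bottom-row=0; cleared 0 line(s) (total 0); column heights now [0 2 3 2 1 1], max=3
Drop 3: S rot3 at col 3 lands with bottom-row=1; cleared 0 line(s) (total 0); column heights now [0 2 3 4 3 1], max=4
Drop 4: T rot0 at col 2 lands with bottom-row=4; cleared 0 line(s) (total 0); column heights now [0 2 5 6 5 1], max=6
Drop 5: L rot2 at col 3 lands with bottom-row=6; cleared 0 line(s) (total 0); column heights now [0 2 5 8 8 8], max=8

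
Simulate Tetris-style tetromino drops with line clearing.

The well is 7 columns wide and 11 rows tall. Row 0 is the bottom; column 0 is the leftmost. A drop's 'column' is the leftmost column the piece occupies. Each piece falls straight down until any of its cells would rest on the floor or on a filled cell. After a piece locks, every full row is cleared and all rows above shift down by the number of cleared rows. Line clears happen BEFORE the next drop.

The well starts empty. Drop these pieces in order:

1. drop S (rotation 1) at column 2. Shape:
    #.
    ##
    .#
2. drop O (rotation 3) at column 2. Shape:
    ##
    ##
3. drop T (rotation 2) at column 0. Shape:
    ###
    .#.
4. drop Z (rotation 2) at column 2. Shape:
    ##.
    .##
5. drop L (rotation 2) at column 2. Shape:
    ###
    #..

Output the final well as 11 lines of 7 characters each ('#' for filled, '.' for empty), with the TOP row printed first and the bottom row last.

Drop 1: S rot1 at col 2 lands with bottom-row=0; cleared 0 line(s) (total 0); column heights now [0 0 3 2 0 0 0], max=3
Drop 2: O rot3 at col 2 lands with bottom-row=3; cleared 0 line(s) (total 0); column heights now [0 0 5 5 0 0 0], max=5
Drop 3: T rot2 at col 0 lands with bottom-row=4; cleared 0 line(s) (total 0); column heights now [6 6 6 5 0 0 0], max=6
Drop 4: Z rot2 at col 2 lands with bottom-row=5; cleared 0 line(s) (total 0); column heights now [6 6 7 7 6 0 0], max=7
Drop 5: L rot2 at col 2 lands with bottom-row=7; cleared 0 line(s) (total 0); column heights now [6 6 9 9 9 0 0], max=9

Answer: .......
.......
..###..
..#....
..##...
#####..
.###...
..##...
..#....
..##...
...#...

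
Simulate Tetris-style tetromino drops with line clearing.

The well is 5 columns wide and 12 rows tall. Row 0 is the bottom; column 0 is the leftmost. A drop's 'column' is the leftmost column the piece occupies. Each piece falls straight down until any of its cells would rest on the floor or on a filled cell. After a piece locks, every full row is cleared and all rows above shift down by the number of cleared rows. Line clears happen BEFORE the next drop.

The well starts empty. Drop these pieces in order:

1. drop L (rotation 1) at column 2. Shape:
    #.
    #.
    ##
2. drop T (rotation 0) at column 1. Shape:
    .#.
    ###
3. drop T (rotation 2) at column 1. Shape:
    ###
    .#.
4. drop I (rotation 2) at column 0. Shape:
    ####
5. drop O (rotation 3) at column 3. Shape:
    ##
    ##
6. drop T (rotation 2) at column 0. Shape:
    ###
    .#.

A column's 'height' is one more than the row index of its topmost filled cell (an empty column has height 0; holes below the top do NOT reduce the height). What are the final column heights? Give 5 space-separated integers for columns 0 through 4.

Drop 1: L rot1 at col 2 lands with bottom-row=0; cleared 0 line(s) (total 0); column heights now [0 0 3 1 0], max=3
Drop 2: T rot0 at col 1 lands with bottom-row=3; cleared 0 line(s) (total 0); column heights now [0 4 5 4 0], max=5
Drop 3: T rot2 at col 1 lands with bottom-row=5; cleared 0 line(s) (total 0); column heights now [0 7 7 7 0], max=7
Drop 4: I rot2 at col 0 lands with bottom-row=7; cleared 0 line(s) (total 0); column heights now [8 8 8 8 0], max=8
Drop 5: O rot3 at col 3 lands with bottom-row=8; cleared 0 line(s) (total 0); column heights now [8 8 8 10 10], max=10
Drop 6: T rot2 at col 0 lands with bottom-row=8; cleared 1 line(s) (total 1); column heights now [8 9 8 9 9], max=9

Answer: 8 9 8 9 9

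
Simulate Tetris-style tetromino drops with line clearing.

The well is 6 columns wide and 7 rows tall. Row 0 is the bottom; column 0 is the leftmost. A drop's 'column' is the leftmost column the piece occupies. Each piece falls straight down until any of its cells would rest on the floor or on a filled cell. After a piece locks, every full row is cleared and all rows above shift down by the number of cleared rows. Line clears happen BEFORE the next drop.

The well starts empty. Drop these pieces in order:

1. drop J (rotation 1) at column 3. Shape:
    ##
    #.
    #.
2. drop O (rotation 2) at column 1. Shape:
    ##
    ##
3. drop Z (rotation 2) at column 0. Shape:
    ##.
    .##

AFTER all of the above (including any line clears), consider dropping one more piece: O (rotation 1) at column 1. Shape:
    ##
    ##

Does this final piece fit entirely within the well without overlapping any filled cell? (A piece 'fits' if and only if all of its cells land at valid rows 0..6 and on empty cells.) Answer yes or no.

Answer: yes

Derivation:
Drop 1: J rot1 at col 3 lands with bottom-row=0; cleared 0 line(s) (total 0); column heights now [0 0 0 3 3 0], max=3
Drop 2: O rot2 at col 1 lands with bottom-row=0; cleared 0 line(s) (total 0); column heights now [0 2 2 3 3 0], max=3
Drop 3: Z rot2 at col 0 lands with bottom-row=2; cleared 0 line(s) (total 0); column heights now [4 4 3 3 3 0], max=4
Test piece O rot1 at col 1 (width 2): heights before test = [4 4 3 3 3 0]; fits = True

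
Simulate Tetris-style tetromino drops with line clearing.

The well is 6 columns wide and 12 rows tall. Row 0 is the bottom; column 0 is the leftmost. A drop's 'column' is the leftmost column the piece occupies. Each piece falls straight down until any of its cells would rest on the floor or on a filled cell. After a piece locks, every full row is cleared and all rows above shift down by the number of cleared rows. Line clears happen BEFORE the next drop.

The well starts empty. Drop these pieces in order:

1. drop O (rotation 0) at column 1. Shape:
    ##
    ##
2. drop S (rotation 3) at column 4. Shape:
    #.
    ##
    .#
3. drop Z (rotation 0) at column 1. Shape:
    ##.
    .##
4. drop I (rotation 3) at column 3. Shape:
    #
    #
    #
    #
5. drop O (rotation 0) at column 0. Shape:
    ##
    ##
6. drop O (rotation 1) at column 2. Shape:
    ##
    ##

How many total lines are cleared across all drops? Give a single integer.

Answer: 0

Derivation:
Drop 1: O rot0 at col 1 lands with bottom-row=0; cleared 0 line(s) (total 0); column heights now [0 2 2 0 0 0], max=2
Drop 2: S rot3 at col 4 lands with bottom-row=0; cleared 0 line(s) (total 0); column heights now [0 2 2 0 3 2], max=3
Drop 3: Z rot0 at col 1 lands with bottom-row=2; cleared 0 line(s) (total 0); column heights now [0 4 4 3 3 2], max=4
Drop 4: I rot3 at col 3 lands with bottom-row=3; cleared 0 line(s) (total 0); column heights now [0 4 4 7 3 2], max=7
Drop 5: O rot0 at col 0 lands with bottom-row=4; cleared 0 line(s) (total 0); column heights now [6 6 4 7 3 2], max=7
Drop 6: O rot1 at col 2 lands with bottom-row=7; cleared 0 line(s) (total 0); column heights now [6 6 9 9 3 2], max=9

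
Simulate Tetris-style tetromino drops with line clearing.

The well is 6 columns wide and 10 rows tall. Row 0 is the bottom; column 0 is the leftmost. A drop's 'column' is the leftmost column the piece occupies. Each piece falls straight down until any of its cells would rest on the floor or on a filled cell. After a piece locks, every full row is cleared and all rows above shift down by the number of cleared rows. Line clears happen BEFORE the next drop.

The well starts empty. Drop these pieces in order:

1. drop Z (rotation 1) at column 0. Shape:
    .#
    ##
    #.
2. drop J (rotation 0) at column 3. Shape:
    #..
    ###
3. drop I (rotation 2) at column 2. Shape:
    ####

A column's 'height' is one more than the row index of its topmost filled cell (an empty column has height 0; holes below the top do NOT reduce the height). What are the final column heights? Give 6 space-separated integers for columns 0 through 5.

Answer: 2 3 3 3 3 3

Derivation:
Drop 1: Z rot1 at col 0 lands with bottom-row=0; cleared 0 line(s) (total 0); column heights now [2 3 0 0 0 0], max=3
Drop 2: J rot0 at col 3 lands with bottom-row=0; cleared 0 line(s) (total 0); column heights now [2 3 0 2 1 1], max=3
Drop 3: I rot2 at col 2 lands with bottom-row=2; cleared 0 line(s) (total 0); column heights now [2 3 3 3 3 3], max=3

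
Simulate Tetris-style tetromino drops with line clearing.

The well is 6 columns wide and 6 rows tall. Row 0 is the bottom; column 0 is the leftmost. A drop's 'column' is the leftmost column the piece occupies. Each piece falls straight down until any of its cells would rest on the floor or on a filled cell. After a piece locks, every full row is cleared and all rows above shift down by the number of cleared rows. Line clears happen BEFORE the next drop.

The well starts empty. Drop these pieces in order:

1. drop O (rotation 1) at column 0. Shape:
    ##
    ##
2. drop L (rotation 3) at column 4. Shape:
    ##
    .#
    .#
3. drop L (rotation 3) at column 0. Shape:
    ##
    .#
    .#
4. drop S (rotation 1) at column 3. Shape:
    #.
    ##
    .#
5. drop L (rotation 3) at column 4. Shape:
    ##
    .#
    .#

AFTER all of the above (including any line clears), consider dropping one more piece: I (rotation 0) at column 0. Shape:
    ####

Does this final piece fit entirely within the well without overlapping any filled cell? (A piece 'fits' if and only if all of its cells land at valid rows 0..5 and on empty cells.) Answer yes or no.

Drop 1: O rot1 at col 0 lands with bottom-row=0; cleared 0 line(s) (total 0); column heights now [2 2 0 0 0 0], max=2
Drop 2: L rot3 at col 4 lands with bottom-row=0; cleared 0 line(s) (total 0); column heights now [2 2 0 0 3 3], max=3
Drop 3: L rot3 at col 0 lands with bottom-row=2; cleared 0 line(s) (total 0); column heights now [5 5 0 0 3 3], max=5
Drop 4: S rot1 at col 3 lands with bottom-row=3; cleared 0 line(s) (total 0); column heights now [5 5 0 6 5 3], max=6
Drop 5: L rot3 at col 4 lands with bottom-row=3; cleared 0 line(s) (total 0); column heights now [5 5 0 6 6 6], max=6
Test piece I rot0 at col 0 (width 4): heights before test = [5 5 0 6 6 6]; fits = False

Answer: no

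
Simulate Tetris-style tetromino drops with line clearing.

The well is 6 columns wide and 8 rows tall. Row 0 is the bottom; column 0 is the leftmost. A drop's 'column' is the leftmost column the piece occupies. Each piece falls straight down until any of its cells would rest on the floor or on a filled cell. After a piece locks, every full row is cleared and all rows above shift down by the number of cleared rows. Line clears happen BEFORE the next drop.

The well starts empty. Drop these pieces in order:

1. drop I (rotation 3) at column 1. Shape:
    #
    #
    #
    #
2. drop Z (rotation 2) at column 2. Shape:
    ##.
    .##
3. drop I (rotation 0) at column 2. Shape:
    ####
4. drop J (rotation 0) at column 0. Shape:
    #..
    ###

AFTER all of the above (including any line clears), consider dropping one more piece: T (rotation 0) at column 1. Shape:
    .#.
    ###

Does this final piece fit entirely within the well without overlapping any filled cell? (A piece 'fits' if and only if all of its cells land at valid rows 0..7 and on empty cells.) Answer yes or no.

Drop 1: I rot3 at col 1 lands with bottom-row=0; cleared 0 line(s) (total 0); column heights now [0 4 0 0 0 0], max=4
Drop 2: Z rot2 at col 2 lands with bottom-row=0; cleared 0 line(s) (total 0); column heights now [0 4 2 2 1 0], max=4
Drop 3: I rot0 at col 2 lands with bottom-row=2; cleared 0 line(s) (total 0); column heights now [0 4 3 3 3 3], max=4
Drop 4: J rot0 at col 0 lands with bottom-row=4; cleared 0 line(s) (total 0); column heights now [6 5 5 3 3 3], max=6
Test piece T rot0 at col 1 (width 3): heights before test = [6 5 5 3 3 3]; fits = True

Answer: yes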